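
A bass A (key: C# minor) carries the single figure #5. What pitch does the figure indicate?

E#

Counting 4 letter steps above A lands on E; in C# minor, that letter is E.
The #5 figure raises it a semitone, giving E#.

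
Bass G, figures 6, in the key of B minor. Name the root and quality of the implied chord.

E minor

The figures 6 indicate a triad in first inversion.
In first inversion the root lies a sixth above the bass: a sixth above G in B minor is E.
The chord tones are G, B, E, giving E minor.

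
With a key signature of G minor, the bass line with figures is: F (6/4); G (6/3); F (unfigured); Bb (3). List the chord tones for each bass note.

F (6/4): F, Bb, D.
G (6/3): G, Bb, Eb.
F (5/3): F, A, C.
Bb (5/3): Bb, D, F.

F, Bb, D | G, Bb, Eb | F, A, C | Bb, D, F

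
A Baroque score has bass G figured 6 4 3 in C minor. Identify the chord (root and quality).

The figures 6 4 3 indicate a seventh chord in second inversion.
In second inversion the root lies a fourth above the bass: a fourth above G in C minor is C.
The chord tones are G, Bb, C, Eb, giving C minor seventh.

C minor seventh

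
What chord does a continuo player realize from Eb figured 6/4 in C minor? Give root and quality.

The figures 6/4 indicate a triad in second inversion.
In second inversion the root lies a fourth above the bass: a fourth above Eb in C minor is Ab.
The chord tones are Eb, Ab, C, giving Ab major.

Ab major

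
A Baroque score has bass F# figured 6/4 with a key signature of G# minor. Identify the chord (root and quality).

B major

The figures 6/4 indicate a triad in second inversion.
In second inversion the root lies a fourth above the bass: a fourth above F# in G# minor is B.
The chord tones are F#, B, D#, giving B major.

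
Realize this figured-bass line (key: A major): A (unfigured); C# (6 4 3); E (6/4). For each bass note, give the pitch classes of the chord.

A, C#, E | C#, E, F#, A | E, A, C#

A (5/3): A, C#, E.
C# (6/4/3): C#, E, F#, A.
E (6/4): E, A, C#.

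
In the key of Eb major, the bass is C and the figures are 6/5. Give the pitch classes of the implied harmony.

The written figures 6/5 are shorthand for 6/5/3: the 3 is implied.
A third above C in this key is Eb.
A fifth above C in this key is G.
A sixth above C in this key is Ab.
Together with the bass C, this spells Ab major seventh in first inversion.

C, Eb, G, Ab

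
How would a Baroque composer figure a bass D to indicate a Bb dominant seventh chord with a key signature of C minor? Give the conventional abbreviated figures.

D is the third of Bb dominant seventh, so the chord is in first inversion.
A seventh chord in first inversion is figured 6/5/3, conventionally abbreviated 6/5.

6/5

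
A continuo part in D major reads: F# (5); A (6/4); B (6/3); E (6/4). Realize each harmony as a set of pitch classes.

F#, A, C# | A, D, F# | B, D, G | E, A, C#

F# (5/3): F#, A, C#.
A (6/4): A, D, F#.
B (6/3): B, D, G.
E (6/4): E, A, C#.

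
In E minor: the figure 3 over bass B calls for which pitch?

Counting 2 letter steps above B lands on D; in E minor, that letter is D.

D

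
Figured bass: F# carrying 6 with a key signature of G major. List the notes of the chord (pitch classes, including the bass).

F#, A, D

The written figures 6 are shorthand for 6/3: the 3 is implied.
A third above F# in this key is A.
A sixth above F# in this key is D.
Together with the bass F#, this spells D major in first inversion.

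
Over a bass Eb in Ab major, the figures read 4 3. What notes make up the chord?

The written figures 4 3 are shorthand for 6/4/3: the 6 is implied.
A third above Eb in this key is G.
A fourth above Eb in this key is Ab.
A sixth above Eb in this key is C.
Together with the bass Eb, this spells Ab major seventh in second inversion.

Eb, G, Ab, C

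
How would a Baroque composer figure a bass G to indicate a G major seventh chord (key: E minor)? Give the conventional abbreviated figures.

G is the root of G major seventh, so the chord is in root position.
A seventh chord in root position is figured 7/5/3, conventionally abbreviated 7.

7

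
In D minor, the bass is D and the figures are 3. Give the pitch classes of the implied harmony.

The written figures 3 are shorthand for 5/3: the 5 is implied.
A third above D in this key is F.
A fifth above D in this key is A.
Together with the bass D, this spells D minor in root position.

D, F, A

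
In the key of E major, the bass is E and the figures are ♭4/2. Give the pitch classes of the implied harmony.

E, F#, Ab, C#

The written figures ♭4/2 are shorthand for 6/4/2: the 6 is implied.
A second above E in this key is F#.
A fourth above E in this key is A, lowered to Ab by the flat.
A sixth above E in this key is C#.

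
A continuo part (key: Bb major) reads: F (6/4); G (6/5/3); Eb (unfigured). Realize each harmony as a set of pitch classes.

F (6/4): F, Bb, D.
G (6/5/3): G, Bb, D, Eb.
Eb (5/3): Eb, G, Bb.

F, Bb, D | G, Bb, D, Eb | Eb, G, Bb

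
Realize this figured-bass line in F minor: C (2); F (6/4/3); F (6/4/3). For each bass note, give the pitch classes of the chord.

C (6/4/2): C, Db, F, Ab.
F (6/4/3): F, Ab, Bb, Db.
F (6/4/3): F, Ab, Bb, Db.

C, Db, F, Ab | F, Ab, Bb, Db | F, Ab, Bb, Db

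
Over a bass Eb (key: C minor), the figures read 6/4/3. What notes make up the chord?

Eb, G, Ab, C

A third above Eb in this key is G.
A fourth above Eb in this key is Ab.
A sixth above Eb in this key is C.
Together with the bass Eb, this spells Ab major seventh in second inversion.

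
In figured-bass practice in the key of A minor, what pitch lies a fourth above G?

C

Counting 3 letter steps above G lands on C; in A minor, that letter is C.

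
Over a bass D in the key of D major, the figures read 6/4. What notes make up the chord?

D, G, B

A fourth above D in this key is G.
A sixth above D in this key is B.
Together with the bass D, this spells G major in second inversion.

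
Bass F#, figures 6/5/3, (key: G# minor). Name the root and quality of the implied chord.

D# minor seventh

The figures 6/5/3 indicate a seventh chord in first inversion.
In first inversion the root lies a sixth above the bass: a sixth above F# in G# minor is D#.
The chord tones are F#, A#, C#, D#, giving D# minor seventh.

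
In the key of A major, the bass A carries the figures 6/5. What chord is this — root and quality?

The figures 6/5 indicate a seventh chord in first inversion.
In first inversion the root lies a sixth above the bass: a sixth above A in A major is F#.
The chord tones are A, C#, E, F#, giving F# minor seventh.

F# minor seventh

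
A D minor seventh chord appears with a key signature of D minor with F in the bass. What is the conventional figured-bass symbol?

6/5

F is the third of D minor seventh, so the chord is in first inversion.
A seventh chord in first inversion is figured 6/5/3, conventionally abbreviated 6/5.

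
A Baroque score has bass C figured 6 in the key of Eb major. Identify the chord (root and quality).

The figures 6 indicate a triad in first inversion.
In first inversion the root lies a sixth above the bass: a sixth above C in Eb major is Ab.
The chord tones are C, Eb, Ab, giving Ab major.

Ab major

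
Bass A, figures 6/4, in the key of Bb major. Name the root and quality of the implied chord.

The figures 6/4 indicate a triad in second inversion.
In second inversion the root lies a fourth above the bass: a fourth above A in Bb major is D.
The chord tones are A, D, F, giving D minor.

D minor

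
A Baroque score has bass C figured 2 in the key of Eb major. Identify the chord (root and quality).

The figures 2 indicate a seventh chord in third inversion.
In third inversion the root lies a second above the bass: a second above C in Eb major is D.
The chord tones are C, D, F, Ab, giving D half-diminished seventh.

D half-diminished seventh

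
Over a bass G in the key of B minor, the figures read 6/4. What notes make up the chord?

G, C#, E

A fourth above G in this key is C#.
A sixth above G in this key is E.
Together with the bass G, this spells C# diminished in second inversion.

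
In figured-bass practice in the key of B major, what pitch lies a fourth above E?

Counting 3 letter steps above E lands on A; in B major, that letter is A#.

A#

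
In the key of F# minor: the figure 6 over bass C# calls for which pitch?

A

Counting 5 letter steps above C# lands on A; in F# minor, that letter is A.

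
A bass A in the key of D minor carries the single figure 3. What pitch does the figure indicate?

Counting 2 letter steps above A lands on C; in D minor, that letter is C.

C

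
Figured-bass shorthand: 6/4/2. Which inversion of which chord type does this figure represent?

seventh chord, third inversion

Intervals of 6/4/2 above the bass form a seventh chord; the bass is the seventh, so this is third inversion.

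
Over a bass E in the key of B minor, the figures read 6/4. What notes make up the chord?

A fourth above E in this key is A.
A sixth above E in this key is C#.
Together with the bass E, this spells A major in second inversion.

E, A, C#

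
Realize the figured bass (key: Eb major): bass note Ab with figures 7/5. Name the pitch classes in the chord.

The written figures 7/5 are shorthand for 7/5/3: the 3 is implied.
A third above Ab in this key is C.
A fifth above Ab in this key is Eb.
A seventh above Ab in this key is G.
Together with the bass Ab, this spells Ab major seventh in root position.

Ab, C, Eb, G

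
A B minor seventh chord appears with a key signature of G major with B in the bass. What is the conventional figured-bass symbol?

B is the root of B minor seventh, so the chord is in root position.
A seventh chord in root position is figured 7/5/3, conventionally abbreviated 7.

7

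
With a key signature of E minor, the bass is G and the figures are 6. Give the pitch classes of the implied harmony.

The written figures 6 are shorthand for 6/3: the 3 is implied.
A third above G in this key is B.
A sixth above G in this key is E.
Together with the bass G, this spells E minor in first inversion.

G, B, E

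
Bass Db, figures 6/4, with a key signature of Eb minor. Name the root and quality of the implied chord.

The figures 6/4 indicate a triad in second inversion.
In second inversion the root lies a fourth above the bass: a fourth above Db in Eb minor is Gb.
The chord tones are Db, Gb, Bb, giving Gb major.

Gb major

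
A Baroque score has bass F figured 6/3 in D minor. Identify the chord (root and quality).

D minor

The figures 6/3 indicate a triad in first inversion.
In first inversion the root lies a sixth above the bass: a sixth above F in D minor is D.
The chord tones are F, A, D, giving D minor.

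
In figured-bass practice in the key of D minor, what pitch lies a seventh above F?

E

Counting 6 letter steps above F lands on E; in D minor, that letter is E.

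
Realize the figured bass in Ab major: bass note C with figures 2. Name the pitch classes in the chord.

The written figures 2 are shorthand for 6/4/2: the 6/4 are implied.
A second above C in this key is Db.
A fourth above C in this key is F.
A sixth above C in this key is Ab.
Together with the bass C, this spells Db major seventh in third inversion.

C, Db, F, Ab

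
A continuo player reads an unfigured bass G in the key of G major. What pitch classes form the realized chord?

G, B, D

An unfigured bass implies 5/3.
A third above G in this key is B.
A fifth above G in this key is D.
Together with the bass G, this spells G major in root position.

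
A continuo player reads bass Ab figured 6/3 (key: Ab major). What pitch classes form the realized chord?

A third above Ab in this key is C.
A sixth above Ab in this key is F.
Together with the bass Ab, this spells F minor in first inversion.

Ab, C, F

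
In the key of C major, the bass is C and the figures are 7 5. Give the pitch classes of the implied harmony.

C, E, G, B

The written figures 7 5 are shorthand for 7/5/3: the 3 is implied.
A third above C in this key is E.
A fifth above C in this key is G.
A seventh above C in this key is B.
Together with the bass C, this spells C major seventh in root position.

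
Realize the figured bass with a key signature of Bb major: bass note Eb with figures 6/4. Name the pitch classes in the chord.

Eb, A, C

A fourth above Eb in this key is A.
A sixth above Eb in this key is C.
Together with the bass Eb, this spells A diminished in second inversion.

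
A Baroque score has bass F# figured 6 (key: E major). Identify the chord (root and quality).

The figures 6 indicate a triad in first inversion.
In first inversion the root lies a sixth above the bass: a sixth above F# in E major is D#.
The chord tones are F#, A, D#, giving D# diminished.

D# diminished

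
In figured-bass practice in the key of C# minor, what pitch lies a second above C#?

D#

Counting 1 letter step above C# lands on D; in C# minor, that letter is D#.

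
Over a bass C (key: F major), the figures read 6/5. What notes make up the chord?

The written figures 6/5 are shorthand for 6/5/3: the 3 is implied.
A third above C in this key is E.
A fifth above C in this key is G.
A sixth above C in this key is A.
Together with the bass C, this spells A minor seventh in first inversion.

C, E, G, A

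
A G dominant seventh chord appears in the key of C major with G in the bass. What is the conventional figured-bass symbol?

7

G is the root of G dominant seventh, so the chord is in root position.
A seventh chord in root position is figured 7/5/3, conventionally abbreviated 7.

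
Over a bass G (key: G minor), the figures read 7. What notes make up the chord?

The written figures 7 are shorthand for 7/5/3: the 5/3 are implied.
A third above G in this key is Bb.
A fifth above G in this key is D.
A seventh above G in this key is F.
Together with the bass G, this spells G minor seventh in root position.

G, Bb, D, F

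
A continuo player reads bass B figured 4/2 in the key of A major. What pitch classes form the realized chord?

The written figures 4/2 are shorthand for 6/4/2: the 6 is implied.
A second above B in this key is C#.
A fourth above B in this key is E.
A sixth above B in this key is G#.
Together with the bass B, this spells C# minor seventh in third inversion.

B, C#, E, G#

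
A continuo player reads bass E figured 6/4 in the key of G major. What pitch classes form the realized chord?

E, A, C

A fourth above E in this key is A.
A sixth above E in this key is C.
Together with the bass E, this spells A minor in second inversion.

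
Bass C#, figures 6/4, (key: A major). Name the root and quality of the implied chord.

F# minor

The figures 6/4 indicate a triad in second inversion.
In second inversion the root lies a fourth above the bass: a fourth above C# in A major is F#.
The chord tones are C#, F#, A, giving F# minor.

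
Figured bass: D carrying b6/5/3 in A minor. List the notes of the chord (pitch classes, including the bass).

A third above D in this key is F.
A fifth above D in this key is A.
A sixth above D in this key is B, lowered to Bb by the flat.
Together with the bass D, this spells Bb major seventh in first inversion.

D, F, A, Bb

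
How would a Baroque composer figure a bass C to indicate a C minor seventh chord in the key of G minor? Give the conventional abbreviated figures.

C is the root of C minor seventh, so the chord is in root position.
A seventh chord in root position is figured 7/5/3, conventionally abbreviated 7.

7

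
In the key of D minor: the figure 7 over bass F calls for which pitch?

E

Counting 6 letter steps above F lands on E; in D minor, that letter is E.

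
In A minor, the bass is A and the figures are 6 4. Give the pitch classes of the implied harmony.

A, D, F

A fourth above A in this key is D.
A sixth above A in this key is F.
Together with the bass A, this spells D minor in second inversion.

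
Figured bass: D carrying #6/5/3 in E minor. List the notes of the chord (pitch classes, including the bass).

A third above D in this key is F#.
A fifth above D in this key is A.
A sixth above D in this key is B, raised to B# by the sharp.

D, F#, A, B#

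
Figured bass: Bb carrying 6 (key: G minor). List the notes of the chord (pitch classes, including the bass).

The written figures 6 are shorthand for 6/3: the 3 is implied.
A third above Bb in this key is D.
A sixth above Bb in this key is G.
Together with the bass Bb, this spells G minor in first inversion.

Bb, D, G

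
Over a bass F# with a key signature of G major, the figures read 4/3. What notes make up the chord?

The written figures 4/3 are shorthand for 6/4/3: the 6 is implied.
A third above F# in this key is A.
A fourth above F# in this key is B.
A sixth above F# in this key is D.
Together with the bass F#, this spells B minor seventh in second inversion.

F#, A, B, D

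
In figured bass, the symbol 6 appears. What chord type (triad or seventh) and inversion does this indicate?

6 is shorthand for 6/3.
Intervals of 6/3 above the bass form a triad; the bass is the third, so this is first inversion.

triad, first inversion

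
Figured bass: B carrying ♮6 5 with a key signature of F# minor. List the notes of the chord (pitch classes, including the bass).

B, D, F#, G

The written figures ♮6 5 are shorthand for 6/5/3: the 3 is implied.
A third above B in this key is D.
A fifth above B in this key is F#.
A sixth above B in this key is G#, made natural (G) by the ♮ figure.
Together with the bass B, this spells G major seventh in first inversion.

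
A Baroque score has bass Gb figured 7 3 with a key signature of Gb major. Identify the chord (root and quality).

The figures 7 3 indicate a seventh chord in root position.
In root position the bass is the root, so the root is Gb.
The chord tones are Gb, Bb, Db, F, giving Gb major seventh.

Gb major seventh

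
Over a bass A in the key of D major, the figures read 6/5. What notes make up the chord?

A, C#, E, F#

The written figures 6/5 are shorthand for 6/5/3: the 3 is implied.
A third above A in this key is C#.
A fifth above A in this key is E.
A sixth above A in this key is F#.
Together with the bass A, this spells F# minor seventh in first inversion.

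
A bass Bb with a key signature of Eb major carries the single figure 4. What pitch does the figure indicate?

Eb

Counting 3 letter steps above Bb lands on E; in Eb major, that letter is Eb.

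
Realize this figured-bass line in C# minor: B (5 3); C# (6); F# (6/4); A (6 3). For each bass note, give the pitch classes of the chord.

B, D#, F# | C#, E, A | F#, B, D# | A, C#, F#

B (5/3): B, D#, F#.
C# (6/3): C#, E, A.
F# (6/4): F#, B, D#.
A (6/3): A, C#, F#.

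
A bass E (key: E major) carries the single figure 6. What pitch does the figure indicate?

Counting 5 letter steps above E lands on C; in E major, that letter is C#.

C#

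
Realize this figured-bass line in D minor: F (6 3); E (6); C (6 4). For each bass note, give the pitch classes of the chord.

F (6/3): F, A, D.
E (6/3): E, G, C.
C (6/4): C, F, A.

F, A, D | E, G, C | C, F, A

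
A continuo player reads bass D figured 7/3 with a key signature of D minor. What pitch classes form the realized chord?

The written figures 7/3 are shorthand for 7/5/3: the 5 is implied.
A third above D in this key is F.
A fifth above D in this key is A.
A seventh above D in this key is C.
Together with the bass D, this spells D minor seventh in root position.

D, F, A, C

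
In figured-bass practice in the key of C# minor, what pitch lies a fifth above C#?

Counting 4 letter steps above C# lands on G; in C# minor, that letter is G#.

G#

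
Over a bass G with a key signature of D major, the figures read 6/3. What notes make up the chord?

A third above G in this key is B.
A sixth above G in this key is E.
Together with the bass G, this spells E minor in first inversion.

G, B, E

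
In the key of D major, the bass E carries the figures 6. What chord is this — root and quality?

The figures 6 indicate a triad in first inversion.
In first inversion the root lies a sixth above the bass: a sixth above E in D major is C#.
The chord tones are E, G, C#, giving C# diminished.

C# diminished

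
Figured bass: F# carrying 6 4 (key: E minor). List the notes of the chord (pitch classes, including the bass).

A fourth above F# in this key is B.
A sixth above F# in this key is D.
Together with the bass F#, this spells B minor in second inversion.

F#, B, D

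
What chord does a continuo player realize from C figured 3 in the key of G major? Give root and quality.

The figures 3 indicate a triad in root position.
In root position the bass is the root, so the root is C.
The chord tones are C, E, G, giving C major.

C major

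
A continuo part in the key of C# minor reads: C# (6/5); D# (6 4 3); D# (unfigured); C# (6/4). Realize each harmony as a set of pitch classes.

C#, E, G#, A | D#, F#, G#, B | D#, F#, A | C#, F#, A

C# (6/5/3): C#, E, G#, A.
D# (6/4/3): D#, F#, G#, B.
D# (5/3): D#, F#, A.
C# (6/4): C#, F#, A.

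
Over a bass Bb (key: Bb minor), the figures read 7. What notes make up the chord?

The written figures 7 are shorthand for 7/5/3: the 5/3 are implied.
A third above Bb in this key is Db.
A fifth above Bb in this key is F.
A seventh above Bb in this key is Ab.
Together with the bass Bb, this spells Bb minor seventh in root position.

Bb, Db, F, Ab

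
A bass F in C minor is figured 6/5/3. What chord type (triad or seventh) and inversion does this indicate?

Intervals of 6/5/3 above the bass form a seventh chord; the bass is the third, so this is first inversion.

seventh chord, first inversion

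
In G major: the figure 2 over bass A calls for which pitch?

B

Counting 1 letter step above A lands on B; in G major, that letter is B.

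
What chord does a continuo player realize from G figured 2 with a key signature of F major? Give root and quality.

The figures 2 indicate a seventh chord in third inversion.
In third inversion the root lies a second above the bass: a second above G in F major is A.
The chord tones are G, A, C, E, giving A minor seventh.

A minor seventh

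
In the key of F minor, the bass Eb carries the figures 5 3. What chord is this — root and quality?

The figures 5 3 indicate a triad in root position.
In root position the bass is the root, so the root is Eb.
The chord tones are Eb, G, Bb, giving Eb major.

Eb major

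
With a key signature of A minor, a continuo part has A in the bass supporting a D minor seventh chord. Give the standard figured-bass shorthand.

A is the fifth of D minor seventh, so the chord is in second inversion.
A seventh chord in second inversion is figured 6/4/3, conventionally abbreviated 4/3.

4/3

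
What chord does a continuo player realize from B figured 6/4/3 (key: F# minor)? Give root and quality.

E dominant seventh

The figures 6/4/3 indicate a seventh chord in second inversion.
In second inversion the root lies a fourth above the bass: a fourth above B in F# minor is E.
The chord tones are B, D, E, G#, giving E dominant seventh.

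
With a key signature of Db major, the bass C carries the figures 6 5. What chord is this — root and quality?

Ab dominant seventh

The figures 6 5 indicate a seventh chord in first inversion.
In first inversion the root lies a sixth above the bass: a sixth above C in Db major is Ab.
The chord tones are C, Eb, Gb, Ab, giving Ab dominant seventh.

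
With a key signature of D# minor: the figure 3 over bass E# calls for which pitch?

Counting 2 letter steps above E# lands on G; in D# minor, that letter is G#.

G#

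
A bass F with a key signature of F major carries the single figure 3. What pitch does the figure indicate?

A

Counting 2 letter steps above F lands on A; in F major, that letter is A.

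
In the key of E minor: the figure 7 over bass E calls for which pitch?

Counting 6 letter steps above E lands on D; in E minor, that letter is D.

D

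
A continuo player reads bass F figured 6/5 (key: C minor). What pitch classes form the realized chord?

The written figures 6/5 are shorthand for 6/5/3: the 3 is implied.
A third above F in this key is Ab.
A fifth above F in this key is C.
A sixth above F in this key is D.
Together with the bass F, this spells D half-diminished seventh in first inversion.

F, Ab, C, D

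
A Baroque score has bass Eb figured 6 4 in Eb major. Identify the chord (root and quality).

Ab major

The figures 6 4 indicate a triad in second inversion.
In second inversion the root lies a fourth above the bass: a fourth above Eb in Eb major is Ab.
The chord tones are Eb, Ab, C, giving Ab major.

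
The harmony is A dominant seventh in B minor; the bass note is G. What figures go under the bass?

4/2

G is the seventh of A dominant seventh, so the chord is in third inversion.
A seventh chord in third inversion is figured 6/4/2, conventionally abbreviated 4/2.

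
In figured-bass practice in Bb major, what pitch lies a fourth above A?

Counting 3 letter steps above A lands on D; in Bb major, that letter is D.

D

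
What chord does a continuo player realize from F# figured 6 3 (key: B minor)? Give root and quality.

D major

The figures 6 3 indicate a triad in first inversion.
In first inversion the root lies a sixth above the bass: a sixth above F# in B minor is D.
The chord tones are F#, A, D, giving D major.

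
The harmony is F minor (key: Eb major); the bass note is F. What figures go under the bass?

F is the root of F minor, so the chord is in root position.
A triad in root position is figured 5/3, conventionally abbreviated (no figures — root-position triad).

no figures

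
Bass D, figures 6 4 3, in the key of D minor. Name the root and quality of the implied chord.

G minor seventh

The figures 6 4 3 indicate a seventh chord in second inversion.
In second inversion the root lies a fourth above the bass: a fourth above D in D minor is G.
The chord tones are D, F, G, Bb, giving G minor seventh.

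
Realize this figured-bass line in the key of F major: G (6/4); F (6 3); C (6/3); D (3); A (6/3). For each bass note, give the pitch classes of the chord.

G, C, E | F, A, D | C, E, A | D, F, A | A, C, F

G (6/4): G, C, E.
F (6/3): F, A, D.
C (6/3): C, E, A.
D (5/3): D, F, A.
A (6/3): A, C, F.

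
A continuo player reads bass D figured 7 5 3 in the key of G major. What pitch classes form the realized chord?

A third above D in this key is F#.
A fifth above D in this key is A.
A seventh above D in this key is C.
Together with the bass D, this spells D dominant seventh in root position.

D, F#, A, C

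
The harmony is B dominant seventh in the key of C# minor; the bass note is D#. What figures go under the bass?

D# is the third of B dominant seventh, so the chord is in first inversion.
A seventh chord in first inversion is figured 6/5/3, conventionally abbreviated 6/5.

6/5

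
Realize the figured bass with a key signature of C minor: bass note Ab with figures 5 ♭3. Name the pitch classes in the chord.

Ab, Cb, Eb

A third above Ab in this key is C, lowered to Cb by the flat.
A fifth above Ab in this key is Eb.
Together with the bass Ab, this spells Ab minor in root position.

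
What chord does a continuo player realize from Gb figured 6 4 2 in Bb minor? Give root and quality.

Ab dominant seventh

The figures 6 4 2 indicate a seventh chord in third inversion.
In third inversion the root lies a second above the bass: a second above Gb in Bb minor is Ab.
The chord tones are Gb, Ab, C, Eb, giving Ab dominant seventh.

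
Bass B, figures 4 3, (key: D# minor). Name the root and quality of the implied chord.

E# half-diminished seventh

The figures 4 3 indicate a seventh chord in second inversion.
In second inversion the root lies a fourth above the bass: a fourth above B in D# minor is E#.
The chord tones are B, D#, E#, G#, giving E# half-diminished seventh.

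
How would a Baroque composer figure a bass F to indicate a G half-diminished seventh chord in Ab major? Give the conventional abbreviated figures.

F is the seventh of G half-diminished seventh, so the chord is in third inversion.
A seventh chord in third inversion is figured 6/4/2, conventionally abbreviated 4/2.

4/2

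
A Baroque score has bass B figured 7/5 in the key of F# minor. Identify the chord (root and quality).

B minor seventh

The figures 7/5 indicate a seventh chord in root position.
In root position the bass is the root, so the root is B.
The chord tones are B, D, F#, A, giving B minor seventh.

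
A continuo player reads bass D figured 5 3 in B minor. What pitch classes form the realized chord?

D, F#, A

A third above D in this key is F#.
A fifth above D in this key is A.
Together with the bass D, this spells D major in root position.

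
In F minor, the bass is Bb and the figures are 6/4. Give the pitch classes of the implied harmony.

Bb, Eb, G

A fourth above Bb in this key is Eb.
A sixth above Bb in this key is G.
Together with the bass Bb, this spells Eb major in second inversion.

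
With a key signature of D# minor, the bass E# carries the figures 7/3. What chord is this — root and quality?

E# half-diminished seventh

The figures 7/3 indicate a seventh chord in root position.
In root position the bass is the root, so the root is E#.
The chord tones are E#, G#, B, D#, giving E# half-diminished seventh.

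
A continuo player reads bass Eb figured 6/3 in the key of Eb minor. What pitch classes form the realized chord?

Eb, Gb, Cb

A third above Eb in this key is Gb.
A sixth above Eb in this key is Cb.
Together with the bass Eb, this spells Cb major in first inversion.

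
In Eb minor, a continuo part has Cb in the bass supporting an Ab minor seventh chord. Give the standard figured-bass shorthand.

6/5

Cb is the third of Ab minor seventh, so the chord is in first inversion.
A seventh chord in first inversion is figured 6/5/3, conventionally abbreviated 6/5.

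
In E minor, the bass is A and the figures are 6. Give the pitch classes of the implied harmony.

The written figures 6 are shorthand for 6/3: the 3 is implied.
A third above A in this key is C.
A sixth above A in this key is F#.
Together with the bass A, this spells F# diminished in first inversion.

A, C, F#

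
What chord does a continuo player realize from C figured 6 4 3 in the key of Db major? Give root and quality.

The figures 6 4 3 indicate a seventh chord in second inversion.
In second inversion the root lies a fourth above the bass: a fourth above C in Db major is F.
The chord tones are C, Eb, F, Ab, giving F minor seventh.

F minor seventh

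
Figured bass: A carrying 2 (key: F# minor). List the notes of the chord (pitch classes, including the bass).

The written figures 2 are shorthand for 6/4/2: the 6/4 are implied.
A second above A in this key is B.
A fourth above A in this key is D.
A sixth above A in this key is F#.
Together with the bass A, this spells B minor seventh in third inversion.

A, B, D, F#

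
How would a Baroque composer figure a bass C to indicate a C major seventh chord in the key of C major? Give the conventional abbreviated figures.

C is the root of C major seventh, so the chord is in root position.
A seventh chord in root position is figured 7/5/3, conventionally abbreviated 7.

7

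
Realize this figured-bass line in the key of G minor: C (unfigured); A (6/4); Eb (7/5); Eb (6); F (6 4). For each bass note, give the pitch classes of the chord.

C (5/3): C, Eb, G.
A (6/4): A, D, F.
Eb (7/5/3): Eb, G, Bb, D.
Eb (6/3): Eb, G, C.
F (6/4): F, Bb, D.

C, Eb, G | A, D, F | Eb, G, Bb, D | Eb, G, C | F, Bb, D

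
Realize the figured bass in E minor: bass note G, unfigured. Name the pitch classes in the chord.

G, B, D

An unfigured bass implies 5/3.
A third above G in this key is B.
A fifth above G in this key is D.
Together with the bass G, this spells G major in root position.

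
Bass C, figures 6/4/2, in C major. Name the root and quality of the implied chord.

The figures 6/4/2 indicate a seventh chord in third inversion.
In third inversion the root lies a second above the bass: a second above C in C major is D.
The chord tones are C, D, F, A, giving D minor seventh.

D minor seventh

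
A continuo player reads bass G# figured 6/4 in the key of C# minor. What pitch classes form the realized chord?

G#, C#, E

A fourth above G# in this key is C#.
A sixth above G# in this key is E.
Together with the bass G#, this spells C# minor in second inversion.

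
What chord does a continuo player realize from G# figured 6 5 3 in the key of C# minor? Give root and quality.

The figures 6 5 3 indicate a seventh chord in first inversion.
In first inversion the root lies a sixth above the bass: a sixth above G# in C# minor is E.
The chord tones are G#, B, D#, E, giving E major seventh.

E major seventh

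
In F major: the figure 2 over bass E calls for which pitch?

F

Counting 1 letter step above E lands on F; in F major, that letter is F.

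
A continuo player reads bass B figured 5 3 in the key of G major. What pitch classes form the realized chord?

A third above B in this key is D.
A fifth above B in this key is F#.
Together with the bass B, this spells B minor in root position.

B, D, F#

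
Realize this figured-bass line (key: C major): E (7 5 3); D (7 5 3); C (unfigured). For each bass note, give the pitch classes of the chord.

E (7/5/3): E, G, B, D.
D (7/5/3): D, F, A, C.
C (5/3): C, E, G.

E, G, B, D | D, F, A, C | C, E, G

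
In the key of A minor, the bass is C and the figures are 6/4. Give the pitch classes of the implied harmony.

A fourth above C in this key is F.
A sixth above C in this key is A.
Together with the bass C, this spells F major in second inversion.

C, F, A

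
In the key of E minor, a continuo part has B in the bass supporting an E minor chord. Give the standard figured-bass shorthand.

B is the fifth of E minor, so the chord is in second inversion.
A triad in second inversion is figured 6/4, conventionally abbreviated 6/4.

6/4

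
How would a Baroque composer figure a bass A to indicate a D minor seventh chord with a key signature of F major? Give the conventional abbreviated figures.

A is the fifth of D minor seventh, so the chord is in second inversion.
A seventh chord in second inversion is figured 6/4/3, conventionally abbreviated 4/3.

4/3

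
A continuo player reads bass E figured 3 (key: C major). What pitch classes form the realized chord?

E, G, B

The written figures 3 are shorthand for 5/3: the 5 is implied.
A third above E in this key is G.
A fifth above E in this key is B.
Together with the bass E, this spells E minor in root position.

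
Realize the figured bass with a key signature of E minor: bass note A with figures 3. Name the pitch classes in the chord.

A, C, E

The written figures 3 are shorthand for 5/3: the 5 is implied.
A third above A in this key is C.
A fifth above A in this key is E.
Together with the bass A, this spells A minor in root position.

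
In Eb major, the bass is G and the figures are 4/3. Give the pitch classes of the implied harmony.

The written figures 4/3 are shorthand for 6/4/3: the 6 is implied.
A third above G in this key is Bb.
A fourth above G in this key is C.
A sixth above G in this key is Eb.
Together with the bass G, this spells C minor seventh in second inversion.

G, Bb, C, Eb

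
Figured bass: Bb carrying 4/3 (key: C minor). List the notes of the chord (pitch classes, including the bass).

Bb, D, Eb, G

The written figures 4/3 are shorthand for 6/4/3: the 6 is implied.
A third above Bb in this key is D.
A fourth above Bb in this key is Eb.
A sixth above Bb in this key is G.
Together with the bass Bb, this spells Eb major seventh in second inversion.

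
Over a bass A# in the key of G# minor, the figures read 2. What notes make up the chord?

A#, B, D#, F#

The written figures 2 are shorthand for 6/4/2: the 6/4 are implied.
A second above A# in this key is B.
A fourth above A# in this key is D#.
A sixth above A# in this key is F#.
Together with the bass A#, this spells B major seventh in third inversion.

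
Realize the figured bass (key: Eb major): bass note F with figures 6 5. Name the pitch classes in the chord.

F, Ab, C, D

The written figures 6 5 are shorthand for 6/5/3: the 3 is implied.
A third above F in this key is Ab.
A fifth above F in this key is C.
A sixth above F in this key is D.
Together with the bass F, this spells D half-diminished seventh in first inversion.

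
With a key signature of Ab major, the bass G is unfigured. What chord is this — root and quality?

G diminished

An unfigured bass indicates a triad in root position.
In root position the bass is the root, so the root is G.
The chord tones are G, Bb, Db, giving G diminished.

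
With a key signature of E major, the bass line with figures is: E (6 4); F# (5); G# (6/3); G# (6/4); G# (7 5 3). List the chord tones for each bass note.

E, A, C# | F#, A, C# | G#, B, E | G#, C#, E | G#, B, D#, F#

E (6/4): E, A, C#.
F# (5/3): F#, A, C#.
G# (6/3): G#, B, E.
G# (6/4): G#, C#, E.
G# (7/5/3): G#, B, D#, F#.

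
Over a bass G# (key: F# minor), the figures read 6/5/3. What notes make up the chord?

A third above G# in this key is B.
A fifth above G# in this key is D.
A sixth above G# in this key is E.
Together with the bass G#, this spells E dominant seventh in first inversion.

G#, B, D, E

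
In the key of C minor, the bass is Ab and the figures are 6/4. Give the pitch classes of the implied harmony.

Ab, D, F

A fourth above Ab in this key is D.
A sixth above Ab in this key is F.
Together with the bass Ab, this spells D diminished in second inversion.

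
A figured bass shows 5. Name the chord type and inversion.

5 is shorthand for 5/3.
Intervals of 5/3 above the bass form a triad; the bass is the root, so this is root position.

triad, root position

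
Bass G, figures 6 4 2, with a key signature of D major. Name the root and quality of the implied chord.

The figures 6 4 2 indicate a seventh chord in third inversion.
In third inversion the root lies a second above the bass: a second above G in D major is A.
The chord tones are G, A, C#, E, giving A dominant seventh.

A dominant seventh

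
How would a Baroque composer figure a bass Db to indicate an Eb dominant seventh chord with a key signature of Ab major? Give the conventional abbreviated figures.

4/2

Db is the seventh of Eb dominant seventh, so the chord is in third inversion.
A seventh chord in third inversion is figured 6/4/2, conventionally abbreviated 4/2.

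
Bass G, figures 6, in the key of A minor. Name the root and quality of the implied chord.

The figures 6 indicate a triad in first inversion.
In first inversion the root lies a sixth above the bass: a sixth above G in A minor is E.
The chord tones are G, B, E, giving E minor.

E minor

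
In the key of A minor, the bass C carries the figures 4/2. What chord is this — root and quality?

The figures 4/2 indicate a seventh chord in third inversion.
In third inversion the root lies a second above the bass: a second above C in A minor is D.
The chord tones are C, D, F, A, giving D minor seventh.

D minor seventh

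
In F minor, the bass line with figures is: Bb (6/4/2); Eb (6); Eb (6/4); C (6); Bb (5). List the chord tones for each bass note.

Bb (6/4/2): Bb, C, Eb, G.
Eb (6/3): Eb, G, C.
Eb (6/4): Eb, Ab, C.
C (6/3): C, Eb, Ab.
Bb (5/3): Bb, Db, F.

Bb, C, Eb, G | Eb, G, C | Eb, Ab, C | C, Eb, Ab | Bb, Db, F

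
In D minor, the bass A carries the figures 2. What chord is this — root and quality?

Bb major seventh

The figures 2 indicate a seventh chord in third inversion.
In third inversion the root lies a second above the bass: a second above A in D minor is Bb.
The chord tones are A, Bb, D, F, giving Bb major seventh.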